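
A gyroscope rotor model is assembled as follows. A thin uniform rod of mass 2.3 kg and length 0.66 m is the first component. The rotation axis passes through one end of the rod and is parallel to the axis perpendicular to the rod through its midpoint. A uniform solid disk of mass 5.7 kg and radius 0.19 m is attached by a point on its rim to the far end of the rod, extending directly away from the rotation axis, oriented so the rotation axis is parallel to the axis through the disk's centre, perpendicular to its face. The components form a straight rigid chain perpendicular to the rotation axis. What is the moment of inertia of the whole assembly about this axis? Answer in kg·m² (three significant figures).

Thin rod: I_cm = (1/12)ML² = (1/12)(2.3)(0.66)² = 0.08349 kg·m²; centre at d = 0.33 m, so the parallel axis theorem gives I = 0.08349 + (2.3)(0.33)² = 0.33396 kg·m².
Solid disk: I_cm = (1/2)MR² = (1/2)(5.7)(0.19)² = 0.10289 kg·m²; centre at d = 0.33 + 0.33 + 0.19 = 0.85 m, so the parallel axis theorem gives I = 0.10289 + (5.7)(0.85)² = 4.2211 kg·m².
Total I = 0.33396 + 4.2211 = 4.5551 kg·m².

4.56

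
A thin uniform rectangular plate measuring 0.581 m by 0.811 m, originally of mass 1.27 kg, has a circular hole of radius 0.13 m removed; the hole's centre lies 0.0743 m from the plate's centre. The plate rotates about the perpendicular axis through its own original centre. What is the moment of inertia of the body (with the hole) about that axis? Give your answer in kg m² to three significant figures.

0.103

Unpierced body about its centre: I₀ = (1/12)M(a²+b²) = (1/12)(1.27)[(0.581)² + (0.811)²] = 0.10533 kg m².
The removed disk has mass m = M·πr²/(ab) = (1.27)·π(0.13)²/(0.581·0.811) = 0.1431 kg (same uniform areal density).
Its moment of inertia about the rotation axis (parallel-axis theorem): I_hole = (1/2)mr² + md² = (1/2)(0.1431)(0.13)² + (0.1431)(0.0743)² = 0.0019992 kg m².
Treating the hole as negative mass, I = I₀ − I_hole = 0.10533 − 0.0019992 = 0.10333 kg m².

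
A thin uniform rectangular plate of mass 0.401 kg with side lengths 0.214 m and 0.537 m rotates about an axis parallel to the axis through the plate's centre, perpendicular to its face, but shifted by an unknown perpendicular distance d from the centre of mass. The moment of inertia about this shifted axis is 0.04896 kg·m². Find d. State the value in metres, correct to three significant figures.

About the centre-of-mass axis, I_cm = (1/12)M(a²+b²) = (1/12)(0.401)[(0.214)² + (0.537)²] = 0.011167 kg·m².
Parallel axis theorem: I = I_cm + Md², so Md² = 0.04896 − 0.011167 = 0.037793 kg·m².
d = √(0.037793 / 0.401) = 0.307 m.

0.307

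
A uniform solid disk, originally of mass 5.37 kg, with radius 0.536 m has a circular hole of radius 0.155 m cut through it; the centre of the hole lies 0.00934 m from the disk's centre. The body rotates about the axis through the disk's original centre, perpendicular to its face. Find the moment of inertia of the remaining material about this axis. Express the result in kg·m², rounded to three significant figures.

0.766

Unpierced body about its centre: I₀ = (1/2)MR² = (1/2)(5.37)(0.536)² = 0.77139 kg·m².
The removed disk has mass m = M·(r/R)² = (5.37)(0.155/0.536)² = 0.44906 kg (same uniform areal density).
Its moment of inertia about the rotation axis (parallel-axis theorem): I_hole = (1/2)mr² + md² = (1/2)(0.44906)(0.155)² + (0.44906)(0.00934)² = 0.0054336 kg·m².
Treating the hole as negative mass, I = I₀ − I_hole = 0.77139 − 0.0054336 = 0.76596 kg·m².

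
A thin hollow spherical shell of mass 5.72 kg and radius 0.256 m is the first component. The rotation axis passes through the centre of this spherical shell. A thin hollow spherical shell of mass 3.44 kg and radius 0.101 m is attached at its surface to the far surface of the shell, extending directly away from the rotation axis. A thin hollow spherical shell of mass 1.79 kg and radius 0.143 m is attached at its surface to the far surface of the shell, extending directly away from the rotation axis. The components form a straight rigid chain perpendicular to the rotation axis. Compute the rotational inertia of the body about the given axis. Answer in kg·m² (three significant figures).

1.38

Spherical shell: I_cm = (2/3)MR² = (2/3)(5.72)(0.256)² = 0.24991 kg·m²; axis through the centre, so I = 0.24991 kg·m².
Spherical shell: I_cm = (2/3)MR² = (2/3)(3.44)(0.101)² = 0.023394 kg·m²; centre at d = 0.256 + 0.101 = 0.357 m, so the parallel axis theorem gives I = 0.023394 + (3.44)(0.357)² = 0.46182 kg·m².
Spherical shell: I_cm = (2/3)MR² = (2/3)(1.79)(0.143)² = 0.024402 kg·m²; centre at d = 0.256 + 0.101 + 0.101 + 0.143 = 0.601 m, so the parallel axis theorem gives I = 0.024402 + (1.79)(0.601)² = 0.67095 kg·m².
Total I = 0.24991 + 0.46182 + 0.67095 = 1.3827 kg·m².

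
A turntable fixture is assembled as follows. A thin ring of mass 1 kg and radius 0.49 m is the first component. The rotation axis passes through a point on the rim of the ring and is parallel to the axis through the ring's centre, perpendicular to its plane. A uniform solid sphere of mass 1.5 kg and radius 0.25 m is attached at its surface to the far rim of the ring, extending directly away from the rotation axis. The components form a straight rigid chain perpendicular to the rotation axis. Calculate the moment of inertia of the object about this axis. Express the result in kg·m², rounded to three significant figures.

Thin ring: I_cm = MR² = (1)(0.49)² = 0.2401 kg·m²; centre at d = 0.49 m, so the parallel axis theorem gives I = 0.2401 + (1)(0.49)² = 0.4802 kg·m².
Solid sphere: I_cm = (2/5)MR² = (2/5)(1.5)(0.25)² = 0.0375 kg·m²; centre at d = 0.49 + 0.49 + 0.25 = 1.23 m, so the parallel axis theorem gives I = 0.0375 + (1.5)(1.23)² = 2.3068 kg·m².
Total I = 0.4802 + 2.3068 = 2.787 kg·m².

2.79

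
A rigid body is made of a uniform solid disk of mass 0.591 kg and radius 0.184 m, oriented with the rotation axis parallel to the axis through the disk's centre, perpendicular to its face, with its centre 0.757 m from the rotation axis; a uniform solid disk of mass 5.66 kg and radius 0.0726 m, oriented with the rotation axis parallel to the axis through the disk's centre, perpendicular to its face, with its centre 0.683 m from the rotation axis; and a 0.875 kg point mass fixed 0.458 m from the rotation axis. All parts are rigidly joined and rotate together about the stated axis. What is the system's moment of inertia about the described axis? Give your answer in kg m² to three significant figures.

Solid disk: I_cm = (1/2)MR² = (1/2)(0.591)(0.184)² = 0.010004 kg m²; centre at d = 0.757 m, so I = I_cm + Md² gives I = 0.010004 + (0.591)(0.757)² = 0.34868 kg m².
Solid disk: I_cm = (1/2)MR² = (1/2)(5.66)(0.0726)² = 0.014916 kg m²; centre at d = 0.683 m, so I = I_cm + Md² gives I = 0.014916 + (5.66)(0.683)² = 2.6552 kg m².
Point mass: I_cm = 0; centre at d = 0.458 m, so I = I_cm + Md² gives I = 0 + (0.875)(0.458)² = 0.18354 kg m².
Total I = 0.34868 + 2.6552 + 0.18354 = 3.1875 kg m².

3.19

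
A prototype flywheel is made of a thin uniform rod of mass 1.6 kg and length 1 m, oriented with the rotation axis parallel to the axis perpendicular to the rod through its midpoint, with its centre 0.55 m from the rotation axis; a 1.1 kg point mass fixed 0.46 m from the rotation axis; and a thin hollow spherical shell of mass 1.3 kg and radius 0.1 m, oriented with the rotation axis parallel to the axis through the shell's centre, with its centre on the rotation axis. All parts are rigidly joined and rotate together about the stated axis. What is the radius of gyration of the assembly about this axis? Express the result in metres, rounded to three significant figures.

0.463

Thin rod: I_cm = (1/12)ML² = (1/12)(1.6)(1)² = 0.13333 kg m^2; centre at d = 0.55 m, so I = I_cm + Md² gives I = 0.13333 + (1.6)(0.55)² = 0.61733 kg m^2.
Point mass: I_cm = 0; centre at d = 0.46 m, so I = I_cm + Md² gives I = 0 + (1.1)(0.46)² = 0.23276 kg m^2.
Spherical shell: I_cm = (2/3)MR² = (2/3)(1.3)(0.1)² = 0.0086667 kg m^2; axis through the centre, so I = 0.0086667 kg m^2.
Total I = 0.85876 kg m^2; total mass M = 4 kg.
k = √(I/M) = √(0.85876/4) = 0.46335 m.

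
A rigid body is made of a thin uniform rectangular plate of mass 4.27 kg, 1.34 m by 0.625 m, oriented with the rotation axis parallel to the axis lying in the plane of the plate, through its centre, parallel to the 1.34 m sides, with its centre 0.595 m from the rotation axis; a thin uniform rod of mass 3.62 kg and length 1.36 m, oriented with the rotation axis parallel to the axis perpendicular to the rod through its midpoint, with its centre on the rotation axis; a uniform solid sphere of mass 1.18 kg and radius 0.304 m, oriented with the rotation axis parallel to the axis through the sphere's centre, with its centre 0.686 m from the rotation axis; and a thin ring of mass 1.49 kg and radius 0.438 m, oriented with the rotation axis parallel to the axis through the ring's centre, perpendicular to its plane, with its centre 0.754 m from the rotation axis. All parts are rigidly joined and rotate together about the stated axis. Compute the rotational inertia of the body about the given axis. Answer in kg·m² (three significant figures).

3.94

Rectangular plate: I_cm = (1/12)Mb² = (1/12)(4.27)(0.625)² = 0.139 kg·m²; centre at d = 0.595 m, so I = I_cm + Md² gives I = 0.139 + (4.27)(0.595)² = 1.6507 kg·m².
Thin rod: I_cm = (1/12)ML² = (1/12)(3.62)(1.36)² = 0.55796 kg·m²; axis through the centre, so I = 0.55796 kg·m².
Solid sphere: I_cm = (2/5)MR² = (2/5)(1.18)(0.304)² = 0.04362 kg·m²; centre at d = 0.686 m, so I = I_cm + Md² gives I = 0.04362 + (1.18)(0.686)² = 0.59892 kg·m².
Thin ring: I_cm = MR² = (1.49)(0.438)² = 0.28585 kg·m²; centre at d = 0.754 m, so I = I_cm + Md² gives I = 0.28585 + (1.49)(0.754)² = 1.1329 kg·m².
Total I = 1.6507 + 0.55796 + 0.59892 + 1.1329 = 3.9405 kg·m².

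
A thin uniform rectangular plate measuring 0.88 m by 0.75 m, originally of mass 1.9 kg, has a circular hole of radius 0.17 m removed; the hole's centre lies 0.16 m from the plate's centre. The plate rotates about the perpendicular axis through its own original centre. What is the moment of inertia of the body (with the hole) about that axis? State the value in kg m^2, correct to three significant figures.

Unpierced body about its centre: I₀ = (1/12)M(a²+b²) = (1/12)(1.9)[(0.88)² + (0.75)²] = 0.21168 kg m^2.
The removed disk has mass m = M·πr²/(ab) = (1.9)·π(0.17)²/(0.88·0.75) = 0.26137 kg (same uniform areal density).
Its moment of inertia about the rotation axis (parallel-axis theorem): I_hole = (1/2)mr² + md² = (1/2)(0.26137)(0.17)² + (0.26137)(0.16)² = 0.010468 kg m^2.
Treating the hole as negative mass, I = I₀ − I_hole = 0.21168 − 0.010468 = 0.20121 kg m^2.

0.201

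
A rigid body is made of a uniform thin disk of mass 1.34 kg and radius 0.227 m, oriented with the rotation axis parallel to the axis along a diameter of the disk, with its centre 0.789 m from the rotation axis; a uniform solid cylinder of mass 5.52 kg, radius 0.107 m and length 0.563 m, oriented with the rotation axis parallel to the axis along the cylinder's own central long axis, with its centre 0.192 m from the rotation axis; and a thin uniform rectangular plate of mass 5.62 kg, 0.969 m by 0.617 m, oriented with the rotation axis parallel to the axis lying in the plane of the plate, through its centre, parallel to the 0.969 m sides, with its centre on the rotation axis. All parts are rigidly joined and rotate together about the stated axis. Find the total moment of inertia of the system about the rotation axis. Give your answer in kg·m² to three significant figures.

Thin disk: I_cm = (1/4)MR² = (1/4)(1.34)(0.227)² = 0.017262 kg·m²; centre at d = 0.789 m, so the parallel axis theorem gives I = 0.017262 + (1.34)(0.789)² = 0.85144 kg·m².
Solid cylinder: I_cm = (1/2)MR² = (1/2)(5.52)(0.107)² = 0.031599 kg·m²; centre at d = 0.192 m, so the parallel axis theorem gives I = 0.031599 + (5.52)(0.192)² = 0.23509 kg·m².
Rectangular plate: I_cm = (1/12)Mb² = (1/12)(5.62)(0.617)² = 0.17829 kg·m²; axis through the centre, so I = 0.17829 kg·m².
Total I = 0.85144 + 0.23509 + 0.17829 = 1.2648 kg·m².

1.26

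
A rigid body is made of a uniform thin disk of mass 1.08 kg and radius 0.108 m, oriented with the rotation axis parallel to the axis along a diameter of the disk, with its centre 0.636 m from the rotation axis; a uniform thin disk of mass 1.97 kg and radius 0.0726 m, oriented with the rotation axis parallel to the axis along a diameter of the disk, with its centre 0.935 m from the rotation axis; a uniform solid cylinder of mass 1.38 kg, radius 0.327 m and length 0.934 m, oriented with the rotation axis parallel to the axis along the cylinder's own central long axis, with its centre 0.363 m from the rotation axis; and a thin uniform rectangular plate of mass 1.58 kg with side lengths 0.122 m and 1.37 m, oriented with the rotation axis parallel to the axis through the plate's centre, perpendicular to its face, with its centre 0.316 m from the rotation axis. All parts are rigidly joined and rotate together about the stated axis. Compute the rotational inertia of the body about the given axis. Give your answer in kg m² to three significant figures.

Thin disk: I_cm = (1/4)MR² = (1/4)(1.08)(0.108)² = 0.0031493 kg m²; centre at d = 0.636 m, so the parallel axis theorem gives I = 0.0031493 + (1.08)(0.636)² = 0.44 kg m².
Thin disk: I_cm = (1/4)MR² = (1/4)(1.97)(0.0726)² = 0.0025958 kg m²; centre at d = 0.935 m, so the parallel axis theorem gives I = 0.0025958 + (1.97)(0.935)² = 1.7248 kg m².
Solid cylinder: I_cm = (1/2)MR² = (1/2)(1.38)(0.327)² = 0.073781 kg m²; centre at d = 0.363 m, so the parallel axis theorem gives I = 0.073781 + (1.38)(0.363)² = 0.25562 kg m².
Rectangular plate: I_cm = (1/12)M(a²+b²) = (1/12)(1.58)[(0.122)² + (1.37)²] = 0.24908 kg m²; centre at d = 0.316 m, so the parallel axis theorem gives I = 0.24908 + (1.58)(0.316)² = 0.40686 kg m².
Total I = 0.44 + 1.7248 + 0.25562 + 0.40686 = 2.8273 kg m².

2.83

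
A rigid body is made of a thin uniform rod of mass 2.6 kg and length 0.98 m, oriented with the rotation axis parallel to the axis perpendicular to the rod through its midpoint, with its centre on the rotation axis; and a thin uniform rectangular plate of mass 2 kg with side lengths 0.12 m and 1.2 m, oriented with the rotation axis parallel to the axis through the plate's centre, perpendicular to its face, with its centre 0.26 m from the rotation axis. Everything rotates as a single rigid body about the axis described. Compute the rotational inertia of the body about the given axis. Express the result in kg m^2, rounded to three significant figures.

Thin rod: I_cm = (1/12)ML² = (1/12)(2.6)(0.98)² = 0.20809 kg m^2; axis through the centre, so I = 0.20809 kg m^2.
Rectangular plate: I_cm = (1/12)M(a²+b²) = (1/12)(2)[(0.12)² + (1.2)²] = 0.2424 kg m^2; centre at d = 0.26 m, so I = I_cm + Md² gives I = 0.2424 + (2)(0.26)² = 0.3776 kg m^2.
Total I = 0.20809 + 0.3776 = 0.58569 kg m^2.

0.586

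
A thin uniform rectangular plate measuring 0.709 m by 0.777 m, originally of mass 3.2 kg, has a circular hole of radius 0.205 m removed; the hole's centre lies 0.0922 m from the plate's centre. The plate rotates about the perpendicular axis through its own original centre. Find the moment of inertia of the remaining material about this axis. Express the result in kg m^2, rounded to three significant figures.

0.272

Unpierced body about its centre: I₀ = (1/12)M(a²+b²) = (1/12)(3.2)[(0.709)² + (0.777)²] = 0.29504 kg m^2.
The removed disk has mass m = M·πr²/(ab) = (3.2)·π(0.205)²/(0.709·0.777) = 0.7669 kg (same uniform areal density).
Its moment of inertia about the rotation axis (parallel-axis theorem): I_hole = (1/2)mr² + md² = (1/2)(0.7669)(0.205)² + (0.7669)(0.0922)² = 0.022634 kg m^2.
Treating the hole as negative mass, I = I₀ − I_hole = 0.29504 − 0.022634 = 0.27241 kg m^2.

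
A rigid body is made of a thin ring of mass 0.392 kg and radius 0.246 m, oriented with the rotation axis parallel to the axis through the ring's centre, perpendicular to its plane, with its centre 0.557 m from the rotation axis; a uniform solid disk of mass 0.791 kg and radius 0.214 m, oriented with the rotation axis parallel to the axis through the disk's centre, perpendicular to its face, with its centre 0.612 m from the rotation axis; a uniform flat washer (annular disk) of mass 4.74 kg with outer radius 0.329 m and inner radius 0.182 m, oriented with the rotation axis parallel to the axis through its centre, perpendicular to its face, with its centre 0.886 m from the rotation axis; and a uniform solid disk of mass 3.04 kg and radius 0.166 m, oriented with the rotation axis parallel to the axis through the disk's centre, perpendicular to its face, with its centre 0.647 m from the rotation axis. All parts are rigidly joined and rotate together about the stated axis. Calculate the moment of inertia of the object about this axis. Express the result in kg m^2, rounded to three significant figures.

Thin ring: I_cm = MR² = (0.392)(0.246)² = 0.023722 kg m^2; centre at d = 0.557 m, so I = I_cm + Md² gives I = 0.023722 + (0.392)(0.557)² = 0.14534 kg m^2.
Solid disk: I_cm = (1/2)MR² = (1/2)(0.791)(0.214)² = 0.018112 kg m^2; centre at d = 0.612 m, so I = I_cm + Md² gives I = 0.018112 + (0.791)(0.612)² = 0.31438 kg m^2.
Annular disk: I_cm = (1/2)M(R²+r²) = (1/2)(4.74)[(0.329)² + (0.182)²] = 0.33504 kg m^2; centre at d = 0.886 m, so I = I_cm + Md² gives I = 0.33504 + (4.74)(0.886)² = 4.0559 kg m^2.
Solid disk: I_cm = (1/2)MR² = (1/2)(3.04)(0.166)² = 0.041885 kg m^2; centre at d = 0.647 m, so I = I_cm + Md² gives I = 0.041885 + (3.04)(0.647)² = 1.3145 kg m^2.
Total I = 0.14534 + 0.31438 + 4.0559 + 1.3145 = 5.8301 kg m^2.

5.83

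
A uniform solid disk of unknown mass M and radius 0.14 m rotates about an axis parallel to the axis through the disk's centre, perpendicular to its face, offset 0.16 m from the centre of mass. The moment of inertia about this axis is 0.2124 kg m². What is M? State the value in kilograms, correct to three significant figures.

I = I_cm + Md² = (1/2)MR² + Md² = M·[0.5·(0.14)² + (0.16)²] = M·0.0354.
So M = 0.2124 / 0.0354 = 6 kg.

6.00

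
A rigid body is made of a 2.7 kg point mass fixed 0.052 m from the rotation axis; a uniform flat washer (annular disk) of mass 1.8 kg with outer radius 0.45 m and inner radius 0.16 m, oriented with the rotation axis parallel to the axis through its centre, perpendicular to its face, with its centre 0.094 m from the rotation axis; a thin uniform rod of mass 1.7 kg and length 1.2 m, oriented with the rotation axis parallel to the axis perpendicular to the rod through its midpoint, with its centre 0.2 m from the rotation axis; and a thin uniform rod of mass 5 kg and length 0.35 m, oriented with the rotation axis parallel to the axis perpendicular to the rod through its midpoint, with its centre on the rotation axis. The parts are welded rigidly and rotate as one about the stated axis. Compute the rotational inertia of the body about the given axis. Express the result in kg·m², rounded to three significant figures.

0.552

Point mass: I_cm = 0; centre at d = 0.052 m, so I = I_cm + Md² gives I = 0 + (2.7)(0.052)² = 0.0073008 kg·m².
Annular disk: I_cm = (1/2)M(R²+r²) = (1/2)(1.8)[(0.45)² + (0.16)²] = 0.20529 kg·m²; centre at d = 0.094 m, so I = I_cm + Md² gives I = 0.20529 + (1.8)(0.094)² = 0.22119 kg·m².
Thin rod: I_cm = (1/12)ML² = (1/12)(1.7)(1.2)² = 0.204 kg·m²; centre at d = 0.2 m, so I = I_cm + Md² gives I = 0.204 + (1.7)(0.2)² = 0.272 kg·m².
Thin rod: I_cm = (1/12)ML² = (1/12)(5)(0.35)² = 0.051042 kg·m²; axis through the centre, so I = 0.051042 kg·m².
Total I = 0.0073008 + 0.22119 + 0.272 + 0.051042 = 0.55154 kg·m².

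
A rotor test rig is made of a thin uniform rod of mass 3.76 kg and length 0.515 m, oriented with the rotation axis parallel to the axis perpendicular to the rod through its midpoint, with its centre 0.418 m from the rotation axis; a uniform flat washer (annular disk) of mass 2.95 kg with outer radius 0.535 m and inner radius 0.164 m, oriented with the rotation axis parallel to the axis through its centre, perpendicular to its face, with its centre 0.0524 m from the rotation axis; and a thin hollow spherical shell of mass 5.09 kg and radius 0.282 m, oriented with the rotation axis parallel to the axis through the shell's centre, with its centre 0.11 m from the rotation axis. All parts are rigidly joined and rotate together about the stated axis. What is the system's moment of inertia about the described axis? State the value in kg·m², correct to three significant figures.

1.54

Thin rod: I_cm = (1/12)ML² = (1/12)(3.76)(0.515)² = 0.083104 kg·m²; centre at d = 0.418 m, so I = I_cm + Md² gives I = 0.083104 + (3.76)(0.418)² = 0.74007 kg·m².
Annular disk: I_cm = (1/2)M(R²+r²) = (1/2)(2.95)[(0.535)² + (0.164)²] = 0.46185 kg·m²; centre at d = 0.0524 m, so I = I_cm + Md² gives I = 0.46185 + (2.95)(0.0524)² = 0.46995 kg·m².
Spherical shell: I_cm = (2/3)MR² = (2/3)(5.09)(0.282)² = 0.26985 kg·m²; centre at d = 0.11 m, so I = I_cm + Md² gives I = 0.26985 + (5.09)(0.11)² = 0.33144 kg·m².
Total I = 0.74007 + 0.46995 + 0.33144 = 1.5415 kg·m².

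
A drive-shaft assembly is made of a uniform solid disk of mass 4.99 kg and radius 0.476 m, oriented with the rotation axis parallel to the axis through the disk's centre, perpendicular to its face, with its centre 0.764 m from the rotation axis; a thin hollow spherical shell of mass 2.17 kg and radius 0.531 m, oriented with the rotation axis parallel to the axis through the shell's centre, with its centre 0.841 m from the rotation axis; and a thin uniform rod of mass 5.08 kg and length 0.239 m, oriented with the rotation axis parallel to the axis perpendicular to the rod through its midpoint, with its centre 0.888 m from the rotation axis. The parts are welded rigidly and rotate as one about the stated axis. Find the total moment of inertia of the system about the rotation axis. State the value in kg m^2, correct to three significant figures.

Solid disk: I_cm = (1/2)MR² = (1/2)(4.99)(0.476)² = 0.56531 kg m^2; centre at d = 0.764 m, so the parallel axis theorem gives I = 0.56531 + (4.99)(0.764)² = 3.478 kg m^2.
Spherical shell: I_cm = (2/3)MR² = (2/3)(2.17)(0.531)² = 0.4079 kg m^2; centre at d = 0.841 m, so the parallel axis theorem gives I = 0.4079 + (2.17)(0.841)² = 1.9427 kg m^2.
Thin rod: I_cm = (1/12)ML² = (1/12)(5.08)(0.239)² = 0.024181 kg m^2; centre at d = 0.888 m, so the parallel axis theorem gives I = 0.024181 + (5.08)(0.888)² = 4.03 kg m^2.
Total I = 3.478 + 1.9427 + 4.03 = 9.4506 kg m^2.

9.45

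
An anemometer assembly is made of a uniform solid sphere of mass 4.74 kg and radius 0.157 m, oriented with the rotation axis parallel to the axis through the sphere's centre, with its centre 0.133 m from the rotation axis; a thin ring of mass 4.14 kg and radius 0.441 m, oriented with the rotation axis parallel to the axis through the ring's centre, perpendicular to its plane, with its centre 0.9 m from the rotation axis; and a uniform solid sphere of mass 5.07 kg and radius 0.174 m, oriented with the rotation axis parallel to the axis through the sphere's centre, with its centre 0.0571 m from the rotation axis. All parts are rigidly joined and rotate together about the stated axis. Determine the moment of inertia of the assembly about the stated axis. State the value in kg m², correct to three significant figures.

Solid sphere: I_cm = (2/5)MR² = (2/5)(4.74)(0.157)² = 0.046735 kg m²; centre at d = 0.133 m, so the parallel axis theorem gives I = 0.046735 + (4.74)(0.133)² = 0.13058 kg m².
Thin ring: I_cm = MR² = (4.14)(0.441)² = 0.80515 kg m²; centre at d = 0.9 m, so the parallel axis theorem gives I = 0.80515 + (4.14)(0.9)² = 4.1586 kg m².
Solid sphere: I_cm = (2/5)MR² = (2/5)(5.07)(0.174)² = 0.0614 kg m²; centre at d = 0.0571 m, so the parallel axis theorem gives I = 0.0614 + (5.07)(0.0571)² = 0.07793 kg m².
Total I = 0.13058 + 4.1586 + 0.07793 = 4.3671 kg m².

4.37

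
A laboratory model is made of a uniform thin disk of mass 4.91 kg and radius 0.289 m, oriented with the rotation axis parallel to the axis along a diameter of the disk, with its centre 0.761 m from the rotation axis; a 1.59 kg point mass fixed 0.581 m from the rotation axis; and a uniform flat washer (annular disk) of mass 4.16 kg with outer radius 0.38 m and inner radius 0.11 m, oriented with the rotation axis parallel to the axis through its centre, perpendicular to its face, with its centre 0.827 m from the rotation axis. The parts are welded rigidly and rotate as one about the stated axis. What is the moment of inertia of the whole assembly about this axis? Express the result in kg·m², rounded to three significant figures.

6.65

Thin disk: I_cm = (1/4)MR² = (1/4)(4.91)(0.289)² = 0.10252 kg·m²; centre at d = 0.761 m, so I = I_cm + Md² gives I = 0.10252 + (4.91)(0.761)² = 2.946 kg·m².
Point mass: I_cm = 0; centre at d = 0.581 m, so I = I_cm + Md² gives I = 0 + (1.59)(0.581)² = 0.53672 kg·m².
Annular disk: I_cm = (1/2)M(R²+r²) = (1/2)(4.16)[(0.38)² + (0.11)²] = 0.32552 kg·m²; centre at d = 0.827 m, so I = I_cm + Md² gives I = 0.32552 + (4.16)(0.827)² = 3.1707 kg·m².
Total I = 2.946 + 0.53672 + 3.1707 = 6.6534 kg·m².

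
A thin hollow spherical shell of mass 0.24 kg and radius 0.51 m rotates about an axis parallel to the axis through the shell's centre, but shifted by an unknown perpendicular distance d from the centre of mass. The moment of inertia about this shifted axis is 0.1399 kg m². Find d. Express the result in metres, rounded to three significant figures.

0.640

About the centre-of-mass axis, I_cm = (2/3)MR² = (2/3)(0.24)(0.51)² = 0.041616 kg m².
Parallel axis theorem: I = I_cm + Md², so Md² = 0.1399 − 0.041616 = 0.098284 kg m².
d = √(0.098284 / 0.24) = 0.63993 m.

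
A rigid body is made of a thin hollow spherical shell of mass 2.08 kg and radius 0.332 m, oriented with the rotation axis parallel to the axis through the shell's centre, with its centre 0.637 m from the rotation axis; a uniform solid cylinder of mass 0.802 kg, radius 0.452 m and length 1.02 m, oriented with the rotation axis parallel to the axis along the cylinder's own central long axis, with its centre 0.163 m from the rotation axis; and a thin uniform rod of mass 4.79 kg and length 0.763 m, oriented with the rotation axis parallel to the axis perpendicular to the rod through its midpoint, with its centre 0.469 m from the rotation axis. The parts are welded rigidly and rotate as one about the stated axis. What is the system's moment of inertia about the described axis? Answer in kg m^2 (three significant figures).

Spherical shell: I_cm = (2/3)MR² = (2/3)(2.08)(0.332)² = 0.15284 kg m^2; centre at d = 0.637 m, so I = I_cm + Md² gives I = 0.15284 + (2.08)(0.637)² = 0.99684 kg m^2.
Solid cylinder: I_cm = (1/2)MR² = (1/2)(0.802)(0.452)² = 0.081926 kg m^2; centre at d = 0.163 m, so I = I_cm + Md² gives I = 0.081926 + (0.802)(0.163)² = 0.10323 kg m^2.
Thin rod: I_cm = (1/12)ML² = (1/12)(4.79)(0.763)² = 0.23238 kg m^2; centre at d = 0.469 m, so I = I_cm + Md² gives I = 0.23238 + (4.79)(0.469)² = 1.286 kg m^2.
Total I = 0.99684 + 0.10323 + 1.286 = 2.3861 kg m^2.

2.39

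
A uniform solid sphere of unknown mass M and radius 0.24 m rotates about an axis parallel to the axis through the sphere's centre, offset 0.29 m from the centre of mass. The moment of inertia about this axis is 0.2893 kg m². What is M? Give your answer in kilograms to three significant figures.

I = I_cm + Md² = (2/5)MR² + Md² = M·[0.4·(0.24)² + (0.29)²] = M·0.10714.
So M = 0.2893 / 0.10714 = 2.7002 kg.

2.70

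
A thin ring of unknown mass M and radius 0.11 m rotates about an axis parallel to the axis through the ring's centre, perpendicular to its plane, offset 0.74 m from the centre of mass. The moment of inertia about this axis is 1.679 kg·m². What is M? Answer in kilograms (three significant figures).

I = I_cm + Md² = MR² + Md² = M·[1·(0.11)² + (0.74)²] = M·0.5597.
So M = 1.679 / 0.5597 = 2.9998 kg.

3.00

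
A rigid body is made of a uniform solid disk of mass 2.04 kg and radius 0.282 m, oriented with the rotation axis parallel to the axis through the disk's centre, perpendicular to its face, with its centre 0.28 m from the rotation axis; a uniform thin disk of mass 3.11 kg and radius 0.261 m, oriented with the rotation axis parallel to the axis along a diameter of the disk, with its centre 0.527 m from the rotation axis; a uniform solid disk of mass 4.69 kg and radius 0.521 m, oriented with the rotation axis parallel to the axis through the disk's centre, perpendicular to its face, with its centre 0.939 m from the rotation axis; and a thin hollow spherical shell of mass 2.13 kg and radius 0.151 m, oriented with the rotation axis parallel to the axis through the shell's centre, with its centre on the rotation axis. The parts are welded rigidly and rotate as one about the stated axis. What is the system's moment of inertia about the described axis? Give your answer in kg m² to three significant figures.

Solid disk: I_cm = (1/2)MR² = (1/2)(2.04)(0.282)² = 0.081114 kg m²; centre at d = 0.28 m, so I = I_cm + Md² gives I = 0.081114 + (2.04)(0.28)² = 0.24105 kg m².
Thin disk: I_cm = (1/4)MR² = (1/4)(3.11)(0.261)² = 0.052964 kg m²; centre at d = 0.527 m, so I = I_cm + Md² gives I = 0.052964 + (3.11)(0.527)² = 0.9167 kg m².
Solid disk: I_cm = (1/2)MR² = (1/2)(4.69)(0.521)² = 0.63653 kg m²; centre at d = 0.939 m, so I = I_cm + Md² gives I = 0.63653 + (4.69)(0.939)² = 4.7718 kg m².
Spherical shell: I_cm = (2/3)MR² = (2/3)(2.13)(0.151)² = 0.032377 kg m²; axis through the centre, so I = 0.032377 kg m².
Total I = 0.24105 + 0.9167 + 4.7718 + 0.032377 = 5.9619 kg m².

5.96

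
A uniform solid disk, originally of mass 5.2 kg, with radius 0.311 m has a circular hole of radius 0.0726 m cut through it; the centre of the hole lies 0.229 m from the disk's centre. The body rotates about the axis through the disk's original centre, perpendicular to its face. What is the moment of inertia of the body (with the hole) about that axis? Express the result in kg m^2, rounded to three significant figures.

Unpierced body about its centre: I₀ = (1/2)MR² = (1/2)(5.2)(0.311)² = 0.25147 kg m^2.
The removed disk has mass m = M·(r/R)² = (5.2)(0.0726/0.311)² = 0.28337 kg (same uniform areal density).
Its moment of inertia about the rotation axis (parallel-axis theorem): I_hole = (1/2)mr² + md² = (1/2)(0.28337)(0.0726)² + (0.28337)(0.229)² = 0.015607 kg m^2.
Treating the hole as negative mass, I = I₀ − I_hole = 0.25147 − 0.015607 = 0.23587 kg m^2.

0.236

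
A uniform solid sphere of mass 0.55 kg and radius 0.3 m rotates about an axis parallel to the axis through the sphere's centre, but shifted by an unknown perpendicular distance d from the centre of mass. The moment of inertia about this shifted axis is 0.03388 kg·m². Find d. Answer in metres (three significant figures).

0.160

About the centre-of-mass axis, I_cm = (2/5)MR² = (2/5)(0.55)(0.3)² = 0.0198 kg·m².
Parallel axis theorem: I = I_cm + Md², so Md² = 0.03388 − 0.0198 = 0.01408 kg·m².
d = √(0.01408 / 0.55) = 0.16 m.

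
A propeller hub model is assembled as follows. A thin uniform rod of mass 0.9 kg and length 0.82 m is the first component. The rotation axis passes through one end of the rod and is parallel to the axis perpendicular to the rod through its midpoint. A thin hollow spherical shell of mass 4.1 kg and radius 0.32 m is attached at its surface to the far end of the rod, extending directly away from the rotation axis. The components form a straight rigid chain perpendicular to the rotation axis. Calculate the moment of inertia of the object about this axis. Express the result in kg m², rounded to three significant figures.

Thin rod: I_cm = (1/12)ML² = (1/12)(0.9)(0.82)² = 0.05043 kg m²; centre at d = 0.41 m, so the parallel axis theorem gives I = 0.05043 + (0.9)(0.41)² = 0.20172 kg m².
Spherical shell: I_cm = (2/3)MR² = (2/3)(4.1)(0.32)² = 0.27989 kg m²; centre at d = 0.41 + 0.41 + 0.32 = 1.14 m, so the parallel axis theorem gives I = 0.27989 + (4.1)(1.14)² = 5.6083 kg m².
Total I = 0.20172 + 5.6083 = 5.81 kg m².

5.81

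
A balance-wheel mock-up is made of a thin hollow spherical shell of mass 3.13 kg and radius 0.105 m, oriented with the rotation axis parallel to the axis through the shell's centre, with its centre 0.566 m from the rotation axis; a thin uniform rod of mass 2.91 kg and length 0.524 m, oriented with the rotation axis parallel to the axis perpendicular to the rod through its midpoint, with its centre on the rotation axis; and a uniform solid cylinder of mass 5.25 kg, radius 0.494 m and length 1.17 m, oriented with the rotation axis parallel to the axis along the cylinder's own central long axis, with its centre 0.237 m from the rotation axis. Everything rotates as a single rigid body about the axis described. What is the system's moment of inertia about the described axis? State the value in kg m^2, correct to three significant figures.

2.03

Spherical shell: I_cm = (2/3)MR² = (2/3)(3.13)(0.105)² = 0.023005 kg m^2; centre at d = 0.566 m, so the parallel axis theorem gives I = 0.023005 + (3.13)(0.566)² = 1.0257 kg m^2.
Thin rod: I_cm = (1/12)ML² = (1/12)(2.91)(0.524)² = 0.066585 kg m^2; axis through the centre, so I = 0.066585 kg m^2.
Solid cylinder: I_cm = (1/2)MR² = (1/2)(5.25)(0.494)² = 0.64059 kg m^2; centre at d = 0.237 m, so the parallel axis theorem gives I = 0.64059 + (5.25)(0.237)² = 0.93548 kg m^2.
Total I = 1.0257 + 0.066585 + 0.93548 = 2.0278 kg m^2.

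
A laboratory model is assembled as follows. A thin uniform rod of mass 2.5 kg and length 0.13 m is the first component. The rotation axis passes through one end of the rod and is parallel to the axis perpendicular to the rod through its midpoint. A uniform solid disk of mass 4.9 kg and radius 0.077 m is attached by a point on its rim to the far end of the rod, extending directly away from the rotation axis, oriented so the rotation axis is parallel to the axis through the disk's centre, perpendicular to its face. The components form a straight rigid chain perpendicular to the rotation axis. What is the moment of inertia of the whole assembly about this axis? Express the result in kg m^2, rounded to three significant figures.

0.239

Thin rod: I_cm = (1/12)ML² = (1/12)(2.5)(0.13)² = 0.0035208 kg m^2; centre at d = 0.065 m, so I = I_cm + Md² gives I = 0.0035208 + (2.5)(0.065)² = 0.014083 kg m^2.
Solid disk: I_cm = (1/2)MR² = (1/2)(4.9)(0.077)² = 0.014526 kg m^2; centre at d = 0.065 + 0.065 + 0.077 = 0.207 m, so I = I_cm + Md² gives I = 0.014526 + (4.9)(0.207)² = 0.22449 kg m^2.
Total I = 0.014083 + 0.22449 = 0.23857 kg m^2.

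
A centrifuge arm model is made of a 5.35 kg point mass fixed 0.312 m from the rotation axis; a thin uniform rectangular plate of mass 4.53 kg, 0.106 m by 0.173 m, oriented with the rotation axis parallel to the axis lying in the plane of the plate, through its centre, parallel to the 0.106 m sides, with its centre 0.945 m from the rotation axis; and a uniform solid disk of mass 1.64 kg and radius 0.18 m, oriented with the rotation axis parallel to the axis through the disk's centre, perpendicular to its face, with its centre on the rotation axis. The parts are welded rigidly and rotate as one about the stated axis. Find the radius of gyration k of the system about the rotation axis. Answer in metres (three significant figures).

0.632

Point mass: I_cm = 0; centre at d = 0.312 m, so the parallel axis theorem gives I = 0 + (5.35)(0.312)² = 0.52079 kg m^2.
Rectangular plate: I_cm = (1/12)Mb² = (1/12)(4.53)(0.173)² = 0.011298 kg m^2; centre at d = 0.945 m, so the parallel axis theorem gives I = 0.011298 + (4.53)(0.945)² = 4.0567 kg m^2.
Solid disk: I_cm = (1/2)MR² = (1/2)(1.64)(0.18)² = 0.026568 kg m^2; axis through the centre, so I = 0.026568 kg m^2.
Total I = 4.6041 kg m^2; total mass M = 11.52 kg.
k = √(I/M) = √(4.6041/11.52) = 0.63219 m.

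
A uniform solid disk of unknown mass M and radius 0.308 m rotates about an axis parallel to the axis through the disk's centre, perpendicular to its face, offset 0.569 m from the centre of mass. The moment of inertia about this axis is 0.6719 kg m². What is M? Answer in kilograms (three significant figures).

I = I_cm + Md² = (1/2)MR² + Md² = M·[0.5·(0.308)² + (0.569)²] = M·0.37119.
So M = 0.6719 / 0.37119 = 1.8101 kg.

1.81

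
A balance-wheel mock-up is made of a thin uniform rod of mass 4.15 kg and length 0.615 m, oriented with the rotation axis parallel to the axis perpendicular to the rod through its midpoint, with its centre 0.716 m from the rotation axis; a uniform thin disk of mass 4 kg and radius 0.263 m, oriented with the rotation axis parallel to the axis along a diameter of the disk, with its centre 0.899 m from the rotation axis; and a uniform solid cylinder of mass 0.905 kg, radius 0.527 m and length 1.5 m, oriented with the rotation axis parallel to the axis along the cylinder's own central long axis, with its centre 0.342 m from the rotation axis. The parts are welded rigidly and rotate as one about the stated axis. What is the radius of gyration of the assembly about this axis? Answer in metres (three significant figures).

Thin rod: I_cm = (1/12)ML² = (1/12)(4.15)(0.615)² = 0.1308 kg·m²; centre at d = 0.716 m, so I = I_cm + Md² gives I = 0.1308 + (4.15)(0.716)² = 2.2583 kg·m².
Thin disk: I_cm = (1/4)MR² = (1/4)(4)(0.263)² = 0.069169 kg·m²; centre at d = 0.899 m, so I = I_cm + Md² gives I = 0.069169 + (4)(0.899)² = 3.302 kg·m².
Solid cylinder: I_cm = (1/2)MR² = (1/2)(0.905)(0.527)² = 0.12567 kg·m²; centre at d = 0.342 m, so I = I_cm + Md² gives I = 0.12567 + (0.905)(0.342)² = 0.23152 kg·m².
Total I = 5.7918 kg·m²; total mass M = 9.055 kg.
k = √(I/M) = √(5.7918/9.055) = 0.79977 m.

0.800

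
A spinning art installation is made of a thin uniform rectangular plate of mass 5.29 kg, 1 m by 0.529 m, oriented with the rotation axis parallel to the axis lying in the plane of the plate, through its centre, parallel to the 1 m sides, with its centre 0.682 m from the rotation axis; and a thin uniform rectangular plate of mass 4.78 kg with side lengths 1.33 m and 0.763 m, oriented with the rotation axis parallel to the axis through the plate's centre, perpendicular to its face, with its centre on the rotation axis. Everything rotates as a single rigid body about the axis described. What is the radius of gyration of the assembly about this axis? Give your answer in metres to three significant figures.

0.591

Rectangular plate: I_cm = (1/12)Mb² = (1/12)(5.29)(0.529)² = 0.12336 kg m^2; centre at d = 0.682 m, so I = I_cm + Md² gives I = 0.12336 + (5.29)(0.682)² = 2.5839 kg m^2.
Rectangular plate: I_cm = (1/12)M(a²+b²) = (1/12)(4.78)[(1.33)² + (0.763)²] = 0.93651 kg m^2; axis through the centre, so I = 0.93651 kg m^2.
Total I = 3.5204 kg m^2; total mass M = 10.07 kg.
k = √(I/M) = √(3.5204/10.07) = 0.59126 m.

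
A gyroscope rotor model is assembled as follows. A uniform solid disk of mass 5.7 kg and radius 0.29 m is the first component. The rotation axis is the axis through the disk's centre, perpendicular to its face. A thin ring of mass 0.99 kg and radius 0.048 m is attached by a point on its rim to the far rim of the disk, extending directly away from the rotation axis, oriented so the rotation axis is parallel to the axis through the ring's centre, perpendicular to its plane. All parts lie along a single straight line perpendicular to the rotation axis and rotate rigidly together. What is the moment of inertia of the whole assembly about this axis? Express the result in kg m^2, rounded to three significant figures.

Solid disk: I_cm = (1/2)MR² = (1/2)(5.7)(0.29)² = 0.23968 kg m^2; axis through the centre, so I = 0.23968 kg m^2.
Thin ring: I_cm = MR² = (0.99)(0.048)² = 0.002281 kg m^2; centre at d = 0.29 + 0.048 = 0.338 m, so the parallel axis theorem gives I = 0.002281 + (0.99)(0.338)² = 0.11538 kg m^2.
Total I = 0.23968 + 0.11538 = 0.35507 kg m^2.

0.355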